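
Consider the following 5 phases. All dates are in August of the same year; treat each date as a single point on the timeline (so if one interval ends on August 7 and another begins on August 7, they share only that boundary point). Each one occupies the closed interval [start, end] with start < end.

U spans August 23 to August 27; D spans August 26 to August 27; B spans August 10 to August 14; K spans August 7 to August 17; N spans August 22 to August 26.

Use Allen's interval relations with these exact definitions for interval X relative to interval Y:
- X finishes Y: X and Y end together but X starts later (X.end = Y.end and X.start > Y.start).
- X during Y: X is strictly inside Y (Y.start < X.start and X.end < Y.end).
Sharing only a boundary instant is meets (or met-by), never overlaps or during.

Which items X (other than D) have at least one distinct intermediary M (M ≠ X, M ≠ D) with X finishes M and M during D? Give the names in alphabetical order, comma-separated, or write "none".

Target D = [August 26, August 27].
Intermediaries M with M during D: none.
Union: none.

none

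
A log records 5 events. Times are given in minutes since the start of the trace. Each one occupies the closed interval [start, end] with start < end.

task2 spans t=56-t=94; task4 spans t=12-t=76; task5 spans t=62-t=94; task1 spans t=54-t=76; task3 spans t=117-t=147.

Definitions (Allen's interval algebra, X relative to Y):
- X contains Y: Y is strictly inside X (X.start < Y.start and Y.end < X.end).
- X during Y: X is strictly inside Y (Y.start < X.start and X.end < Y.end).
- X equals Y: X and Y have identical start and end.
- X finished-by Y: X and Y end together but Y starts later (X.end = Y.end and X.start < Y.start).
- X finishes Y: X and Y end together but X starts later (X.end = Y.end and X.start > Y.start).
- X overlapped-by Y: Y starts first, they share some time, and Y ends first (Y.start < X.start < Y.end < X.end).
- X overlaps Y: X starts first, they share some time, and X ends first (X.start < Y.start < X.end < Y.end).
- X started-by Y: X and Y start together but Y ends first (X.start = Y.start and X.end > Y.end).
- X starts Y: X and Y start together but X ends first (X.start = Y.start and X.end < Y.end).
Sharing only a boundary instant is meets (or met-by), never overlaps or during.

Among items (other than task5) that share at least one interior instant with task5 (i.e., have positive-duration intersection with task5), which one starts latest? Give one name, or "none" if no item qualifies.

Target task5 = [t=62, t=94].
task1 [t=54, t=76] → overlaps → candidate.
task2 [t=56, t=94] → finished-by → candidate.
task3 [t=117, t=147] → after → excluded.
task4 [t=12, t=76] → overlaps → candidate.
Among candidates, latest start is t=56 → task2.

task2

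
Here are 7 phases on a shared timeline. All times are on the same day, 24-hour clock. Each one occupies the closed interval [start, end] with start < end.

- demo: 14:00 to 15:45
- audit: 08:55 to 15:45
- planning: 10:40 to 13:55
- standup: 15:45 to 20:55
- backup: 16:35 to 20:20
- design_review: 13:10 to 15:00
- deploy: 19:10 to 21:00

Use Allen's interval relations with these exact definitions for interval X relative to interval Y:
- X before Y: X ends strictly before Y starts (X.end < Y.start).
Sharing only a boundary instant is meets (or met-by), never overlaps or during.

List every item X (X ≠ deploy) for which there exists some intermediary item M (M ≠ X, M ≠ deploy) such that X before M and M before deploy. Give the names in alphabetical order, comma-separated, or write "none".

planning

Target deploy = [19:10, 21:00].
Intermediaries M with M before deploy: audit, demo, design_review, planning.
Via audit — items with X before audit: none.
Via demo — items with X before demo: planning.
Via design_review — items with X before design_review: none.
Via planning — items with X before planning: none.
Union: planning.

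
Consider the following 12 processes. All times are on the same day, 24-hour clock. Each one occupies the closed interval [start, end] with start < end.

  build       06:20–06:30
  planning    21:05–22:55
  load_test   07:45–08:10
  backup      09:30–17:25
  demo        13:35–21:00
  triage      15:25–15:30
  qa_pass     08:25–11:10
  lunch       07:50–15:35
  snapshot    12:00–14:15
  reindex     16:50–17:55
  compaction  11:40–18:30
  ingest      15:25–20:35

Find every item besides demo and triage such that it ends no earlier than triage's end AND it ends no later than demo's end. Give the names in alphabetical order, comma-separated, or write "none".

backup, compaction, ingest, lunch, reindex

Conditions: its end is no earlier than triage's end (X.end >= 15:30) AND its end is no later than demo's end (X.end <= 21:00).
backup: end 17:25 >= 15:30? ✓; end 17:25 <= 21:00? ✓ → yes.
build: end 06:30 >= 15:30? ✗; end 06:30 <= 21:00? ✓ → no.
compaction: end 18:30 >= 15:30? ✓; end 18:30 <= 21:00? ✓ → yes.
ingest: end 20:35 >= 15:30? ✓; end 20:35 <= 21:00? ✓ → yes.
load_test: end 08:10 >= 15:30? ✗; end 08:10 <= 21:00? ✓ → no.
lunch: end 15:35 >= 15:30? ✓; end 15:35 <= 21:00? ✓ → yes.
planning: end 22:55 >= 15:30? ✓; end 22:55 <= 21:00? ✗ → no.
qa_pass: end 11:10 >= 15:30? ✗; end 11:10 <= 21:00? ✓ → no.
reindex: end 17:55 >= 15:30? ✓; end 17:55 <= 21:00? ✓ → yes.
snapshot: end 14:15 >= 15:30? ✗; end 14:15 <= 21:00? ✓ → no.
Result: backup, compaction, ingest, lunch, reindex.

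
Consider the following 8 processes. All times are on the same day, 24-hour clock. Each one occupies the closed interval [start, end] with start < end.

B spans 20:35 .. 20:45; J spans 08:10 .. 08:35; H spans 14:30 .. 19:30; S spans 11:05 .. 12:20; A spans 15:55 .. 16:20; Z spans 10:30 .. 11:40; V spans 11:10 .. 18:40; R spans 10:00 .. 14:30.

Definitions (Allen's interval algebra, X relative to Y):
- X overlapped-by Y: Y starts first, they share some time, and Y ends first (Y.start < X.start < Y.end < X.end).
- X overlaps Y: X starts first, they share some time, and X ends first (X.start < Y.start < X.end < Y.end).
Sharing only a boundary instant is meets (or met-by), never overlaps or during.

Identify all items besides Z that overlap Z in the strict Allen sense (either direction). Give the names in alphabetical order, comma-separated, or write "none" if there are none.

S, V

Target Z = [10:30, 11:40].
A [15:55, 16:20] → after → no.
B [20:35, 20:45] → after → no.
H [14:30, 19:30] → after → no.
J [08:10, 08:35] → before → no.
R [10:00, 14:30] → contains → no.
S [11:05, 12:20] → overlapped-by → yes.
V [11:10, 18:40] → overlapped-by → yes.
Result: S, V.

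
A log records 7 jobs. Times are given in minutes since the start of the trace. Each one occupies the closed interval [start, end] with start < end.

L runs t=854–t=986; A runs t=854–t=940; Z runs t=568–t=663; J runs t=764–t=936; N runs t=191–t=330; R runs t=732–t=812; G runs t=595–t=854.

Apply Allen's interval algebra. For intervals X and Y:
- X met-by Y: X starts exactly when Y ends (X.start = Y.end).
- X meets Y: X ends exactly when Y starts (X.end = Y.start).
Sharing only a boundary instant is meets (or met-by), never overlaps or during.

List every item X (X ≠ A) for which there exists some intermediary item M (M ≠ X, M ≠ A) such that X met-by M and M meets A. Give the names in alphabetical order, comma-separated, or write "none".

L

Target A = [t=854, t=940].
Intermediaries M with M meets A: G.
Via G — items with X met-by G: L.
Union: L.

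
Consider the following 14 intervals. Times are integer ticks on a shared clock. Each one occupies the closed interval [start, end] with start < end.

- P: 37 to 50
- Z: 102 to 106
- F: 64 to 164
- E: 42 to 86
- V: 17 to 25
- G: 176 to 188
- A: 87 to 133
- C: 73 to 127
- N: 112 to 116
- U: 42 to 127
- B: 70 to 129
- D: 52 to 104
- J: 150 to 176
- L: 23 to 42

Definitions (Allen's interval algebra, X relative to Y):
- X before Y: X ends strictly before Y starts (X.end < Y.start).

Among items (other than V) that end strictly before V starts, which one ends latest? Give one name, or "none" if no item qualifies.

none

Target V = [17, 25].
A [87, 133] → after → excluded.
B [70, 129] → after → excluded.
C [73, 127] → after → excluded.
D [52, 104] → after → excluded.
E [42, 86] → after → excluded.
F [64, 164] → after → excluded.
G [176, 188] → after → excluded.
J [150, 176] → after → excluded.
L [23, 42] → overlapped-by → excluded.
N [112, 116] → after → excluded.
P [37, 50] → after → excluded.
U [42, 127] → after → excluded.
Z [102, 106] → after → excluded.
No candidates → none.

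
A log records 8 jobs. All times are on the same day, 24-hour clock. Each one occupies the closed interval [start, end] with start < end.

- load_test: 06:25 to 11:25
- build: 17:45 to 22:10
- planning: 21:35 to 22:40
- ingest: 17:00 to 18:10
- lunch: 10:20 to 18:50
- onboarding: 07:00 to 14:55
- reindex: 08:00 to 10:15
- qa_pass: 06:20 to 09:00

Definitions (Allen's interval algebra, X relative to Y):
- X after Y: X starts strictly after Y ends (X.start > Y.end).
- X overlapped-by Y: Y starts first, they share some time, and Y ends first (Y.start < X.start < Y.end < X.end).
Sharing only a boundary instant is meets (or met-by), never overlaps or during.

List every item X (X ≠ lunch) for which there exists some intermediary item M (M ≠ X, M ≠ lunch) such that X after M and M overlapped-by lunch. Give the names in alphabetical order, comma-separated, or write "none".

Target lunch = [10:20, 18:50].
Intermediaries M with M overlapped-by lunch: build.
Via build — items with X after build: none.
Union: none.

none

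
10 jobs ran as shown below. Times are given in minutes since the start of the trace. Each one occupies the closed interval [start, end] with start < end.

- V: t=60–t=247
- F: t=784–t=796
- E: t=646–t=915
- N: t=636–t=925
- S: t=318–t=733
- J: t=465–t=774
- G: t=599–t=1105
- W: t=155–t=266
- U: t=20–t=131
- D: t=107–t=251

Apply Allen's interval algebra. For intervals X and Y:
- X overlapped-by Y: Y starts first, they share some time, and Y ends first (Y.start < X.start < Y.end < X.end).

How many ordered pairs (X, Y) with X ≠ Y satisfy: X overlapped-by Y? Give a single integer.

12

Checking all 90 ordered pairs for relation 'overlapped-by'; matching pairs in alphabetical order:
(D, U): D overlapped-by U ✓
(D, V): D overlapped-by V ✓
(E, J): E overlapped-by J ✓
(E, S): E overlapped-by S ✓
(G, J): G overlapped-by J ✓
(G, S): G overlapped-by S ✓
(J, S): J overlapped-by S ✓
(N, J): N overlapped-by J ✓
(N, S): N overlapped-by S ✓
(V, U): V overlapped-by U ✓
(W, D): W overlapped-by D ✓
(W, V): W overlapped-by V ✓
Count: 12.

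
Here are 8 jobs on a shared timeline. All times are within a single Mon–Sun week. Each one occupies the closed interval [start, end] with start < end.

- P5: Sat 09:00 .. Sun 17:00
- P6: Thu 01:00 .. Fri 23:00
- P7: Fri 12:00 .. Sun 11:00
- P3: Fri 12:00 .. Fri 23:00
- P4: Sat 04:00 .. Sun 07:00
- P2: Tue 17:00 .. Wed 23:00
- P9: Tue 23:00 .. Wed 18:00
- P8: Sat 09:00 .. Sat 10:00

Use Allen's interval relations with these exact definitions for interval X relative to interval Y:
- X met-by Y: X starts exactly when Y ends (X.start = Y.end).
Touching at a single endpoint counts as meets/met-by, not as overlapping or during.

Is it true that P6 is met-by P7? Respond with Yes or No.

P6 = [Thu 01:00, Fri 23:00], P7 = [Fri 12:00, Sun 11:00].
Actual relation of P6 to P7: overlaps.
Asked whether 'met-by' holds → No.

No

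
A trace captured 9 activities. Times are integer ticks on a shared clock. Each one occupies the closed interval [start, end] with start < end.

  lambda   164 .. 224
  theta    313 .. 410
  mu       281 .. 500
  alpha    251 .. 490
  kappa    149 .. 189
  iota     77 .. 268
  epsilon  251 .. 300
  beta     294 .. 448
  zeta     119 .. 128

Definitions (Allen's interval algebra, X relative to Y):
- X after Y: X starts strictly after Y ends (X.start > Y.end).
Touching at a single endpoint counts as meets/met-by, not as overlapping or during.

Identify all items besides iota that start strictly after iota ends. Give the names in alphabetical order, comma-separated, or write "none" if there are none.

Target iota = [77, 268].
alpha [251, 490] → overlapped-by → no.
beta [294, 448] → after → yes.
epsilon [251, 300] → overlapped-by → no.
kappa [149, 189] → during → no.
lambda [164, 224] → during → no.
mu [281, 500] → after → yes.
theta [313, 410] → after → yes.
zeta [119, 128] → during → no.
Result: beta, mu, theta.

beta, mu, theta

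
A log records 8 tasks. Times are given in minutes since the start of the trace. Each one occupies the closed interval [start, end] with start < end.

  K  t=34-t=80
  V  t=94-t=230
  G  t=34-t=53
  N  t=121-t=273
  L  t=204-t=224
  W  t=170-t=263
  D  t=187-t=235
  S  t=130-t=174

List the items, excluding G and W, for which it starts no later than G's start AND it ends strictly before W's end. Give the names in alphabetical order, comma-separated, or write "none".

K

Conditions: its start is no later than G's start (X.start <= t=34) AND its end is strictly before W's end (X.end < t=263).
D: start t=187 <= t=34? ✗; end t=235 < t=263? ✓ → no.
K: start t=34 <= t=34? ✓; end t=80 < t=263? ✓ → yes.
L: start t=204 <= t=34? ✗; end t=224 < t=263? ✓ → no.
N: start t=121 <= t=34? ✗; end t=273 < t=263? ✗ → no.
S: start t=130 <= t=34? ✗; end t=174 < t=263? ✓ → no.
V: start t=94 <= t=34? ✗; end t=230 < t=263? ✓ → no.
Result: K.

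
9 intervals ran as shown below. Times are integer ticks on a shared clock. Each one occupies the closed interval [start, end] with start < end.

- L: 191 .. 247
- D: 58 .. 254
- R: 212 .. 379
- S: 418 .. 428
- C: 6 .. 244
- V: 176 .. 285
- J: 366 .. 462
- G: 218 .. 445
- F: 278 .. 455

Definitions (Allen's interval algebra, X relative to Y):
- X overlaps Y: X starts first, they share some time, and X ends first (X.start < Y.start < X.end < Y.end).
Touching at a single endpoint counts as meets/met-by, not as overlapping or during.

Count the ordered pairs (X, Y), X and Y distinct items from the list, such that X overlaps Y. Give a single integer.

Checking all 72 ordered pairs for relation 'overlaps'; matching pairs in alphabetical order:
(C, D): C overlaps D ✓
(C, G): C overlaps G ✓
(C, L): C overlaps L ✓
(C, R): C overlaps R ✓
(C, V): C overlaps V ✓
(D, G): D overlaps G ✓
(D, R): D overlaps R ✓
(D, V): D overlaps V ✓
(F, J): F overlaps J ✓
(G, F): G overlaps F ✓
(G, J): G overlaps J ✓
(L, G): L overlaps G ✓
(L, R): L overlaps R ✓
(R, F): R overlaps F ✓
(R, G): R overlaps G ✓
(R, J): R overlaps J ✓
(V, F): V overlaps F ✓
(V, G): V overlaps G ✓
(V, R): V overlaps R ✓
Count: 19.

19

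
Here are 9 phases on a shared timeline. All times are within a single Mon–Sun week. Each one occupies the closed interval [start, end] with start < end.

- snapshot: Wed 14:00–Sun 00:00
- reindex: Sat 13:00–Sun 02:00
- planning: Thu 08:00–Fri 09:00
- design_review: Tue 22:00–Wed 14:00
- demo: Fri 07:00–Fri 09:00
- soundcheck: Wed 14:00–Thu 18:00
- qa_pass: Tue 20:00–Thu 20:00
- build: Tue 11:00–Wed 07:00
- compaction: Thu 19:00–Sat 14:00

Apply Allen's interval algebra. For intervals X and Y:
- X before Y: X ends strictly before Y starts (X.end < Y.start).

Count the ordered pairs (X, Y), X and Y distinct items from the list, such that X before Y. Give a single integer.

17

Checking all 72 ordered pairs for relation 'before'; matching pairs in alphabetical order:
(build, compaction): build before compaction ✓
(build, demo): build before demo ✓
(build, planning): build before planning ✓
(build, reindex): build before reindex ✓
(build, snapshot): build before snapshot ✓
(build, soundcheck): build before soundcheck ✓
(demo, reindex): demo before reindex ✓
(design_review, compaction): design_review before compaction ✓
(design_review, demo): design_review before demo ✓
(design_review, planning): design_review before planning ✓
(design_review, reindex): design_review before reindex ✓
(planning, reindex): planning before reindex ✓
(qa_pass, demo): qa_pass before demo ✓
(qa_pass, reindex): qa_pass before reindex ✓
(soundcheck, compaction): soundcheck before compaction ✓
(soundcheck, demo): soundcheck before demo ✓
(soundcheck, reindex): soundcheck before reindex ✓
Count: 17.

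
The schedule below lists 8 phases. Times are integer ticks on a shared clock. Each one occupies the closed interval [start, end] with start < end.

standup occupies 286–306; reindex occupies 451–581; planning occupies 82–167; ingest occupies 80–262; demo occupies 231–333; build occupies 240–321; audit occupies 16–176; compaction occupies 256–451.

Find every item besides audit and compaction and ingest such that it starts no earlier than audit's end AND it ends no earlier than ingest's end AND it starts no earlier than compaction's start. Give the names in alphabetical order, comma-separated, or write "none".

reindex, standup

Conditions: its start is no earlier than audit's end (X.start >= 176) AND its end is no earlier than ingest's end (X.end >= 262) AND its start is no earlier than compaction's start (X.start >= 256).
build: start 240 >= 176? ✓; end 321 >= 262? ✓; start 240 >= 256? ✗ → no.
demo: start 231 >= 176? ✓; end 333 >= 262? ✓; start 231 >= 256? ✗ → no.
planning: start 82 >= 176? ✗; end 167 >= 262? ✗; start 82 >= 256? ✗ → no.
reindex: start 451 >= 176? ✓; end 581 >= 262? ✓; start 451 >= 256? ✓ → yes.
standup: start 286 >= 176? ✓; end 306 >= 262? ✓; start 286 >= 256? ✓ → yes.
Result: reindex, standup.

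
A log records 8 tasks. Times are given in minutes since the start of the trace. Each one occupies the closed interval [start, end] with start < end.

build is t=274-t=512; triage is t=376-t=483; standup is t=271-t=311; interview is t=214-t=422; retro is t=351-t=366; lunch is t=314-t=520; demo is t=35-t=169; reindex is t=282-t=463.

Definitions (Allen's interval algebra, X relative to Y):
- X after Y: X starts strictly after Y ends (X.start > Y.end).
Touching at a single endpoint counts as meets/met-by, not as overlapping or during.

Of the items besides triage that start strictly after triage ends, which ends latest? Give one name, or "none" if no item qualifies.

none

Target triage = [t=376, t=483].
build [t=274, t=512] → contains → excluded.
demo [t=35, t=169] → before → excluded.
interview [t=214, t=422] → overlaps → excluded.
lunch [t=314, t=520] → contains → excluded.
reindex [t=282, t=463] → overlaps → excluded.
retro [t=351, t=366] → before → excluded.
standup [t=271, t=311] → before → excluded.
No candidates → none.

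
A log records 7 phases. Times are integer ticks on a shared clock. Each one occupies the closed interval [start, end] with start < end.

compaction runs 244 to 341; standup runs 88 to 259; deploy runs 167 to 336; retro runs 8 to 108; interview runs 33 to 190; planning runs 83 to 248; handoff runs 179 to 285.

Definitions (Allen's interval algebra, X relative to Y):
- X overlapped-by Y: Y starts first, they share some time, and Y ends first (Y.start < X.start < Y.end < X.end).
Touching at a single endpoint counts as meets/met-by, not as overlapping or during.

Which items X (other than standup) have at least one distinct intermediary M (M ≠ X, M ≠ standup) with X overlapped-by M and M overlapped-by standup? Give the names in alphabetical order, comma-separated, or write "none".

Target standup = [88, 259].
Intermediaries M with M overlapped-by standup: compaction, deploy, handoff.
Via compaction — items with X overlapped-by compaction: none.
Via deploy — items with X overlapped-by deploy: compaction.
Via handoff — items with X overlapped-by handoff: compaction.
Union: compaction.

compaction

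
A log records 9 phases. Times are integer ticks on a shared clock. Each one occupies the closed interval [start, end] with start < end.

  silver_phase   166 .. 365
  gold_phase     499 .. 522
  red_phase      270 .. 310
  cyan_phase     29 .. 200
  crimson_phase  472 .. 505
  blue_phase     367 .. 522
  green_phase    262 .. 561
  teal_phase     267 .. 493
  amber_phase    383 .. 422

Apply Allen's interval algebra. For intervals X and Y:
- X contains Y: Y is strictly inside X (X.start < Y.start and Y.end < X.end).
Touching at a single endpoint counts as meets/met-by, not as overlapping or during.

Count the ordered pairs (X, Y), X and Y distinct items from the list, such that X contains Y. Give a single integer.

11

Checking all 72 ordered pairs for relation 'contains'; matching pairs in alphabetical order:
(blue_phase, amber_phase): blue_phase contains amber_phase ✓
(blue_phase, crimson_phase): blue_phase contains crimson_phase ✓
(green_phase, amber_phase): green_phase contains amber_phase ✓
(green_phase, blue_phase): green_phase contains blue_phase ✓
(green_phase, crimson_phase): green_phase contains crimson_phase ✓
(green_phase, gold_phase): green_phase contains gold_phase ✓
(green_phase, red_phase): green_phase contains red_phase ✓
(green_phase, teal_phase): green_phase contains teal_phase ✓
(silver_phase, red_phase): silver_phase contains red_phase ✓
(teal_phase, amber_phase): teal_phase contains amber_phase ✓
(teal_phase, red_phase): teal_phase contains red_phase ✓
Count: 11.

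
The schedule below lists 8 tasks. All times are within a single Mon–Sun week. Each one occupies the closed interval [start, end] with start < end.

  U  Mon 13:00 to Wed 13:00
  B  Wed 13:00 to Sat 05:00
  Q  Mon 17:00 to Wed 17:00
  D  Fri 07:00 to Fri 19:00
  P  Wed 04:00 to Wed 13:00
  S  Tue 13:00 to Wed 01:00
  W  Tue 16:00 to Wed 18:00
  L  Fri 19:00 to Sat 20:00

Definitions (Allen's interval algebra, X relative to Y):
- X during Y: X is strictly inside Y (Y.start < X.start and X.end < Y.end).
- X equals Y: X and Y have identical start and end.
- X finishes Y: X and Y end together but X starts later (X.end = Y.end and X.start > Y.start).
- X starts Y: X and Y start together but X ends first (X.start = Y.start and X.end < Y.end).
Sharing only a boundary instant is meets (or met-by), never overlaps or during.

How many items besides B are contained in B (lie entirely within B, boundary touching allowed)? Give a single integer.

Target B = [Wed 13:00, Sat 05:00].
D [Fri 07:00, Fri 19:00] → during → counts.
L [Fri 19:00, Sat 20:00] → overlapped-by → no.
P [Wed 04:00, Wed 13:00] → meets → no.
Q [Mon 17:00, Wed 17:00] → overlaps → no.
S [Tue 13:00, Wed 01:00] → before → no.
U [Mon 13:00, Wed 13:00] → meets → no.
W [Tue 16:00, Wed 18:00] → overlaps → no.
Total: 1.

1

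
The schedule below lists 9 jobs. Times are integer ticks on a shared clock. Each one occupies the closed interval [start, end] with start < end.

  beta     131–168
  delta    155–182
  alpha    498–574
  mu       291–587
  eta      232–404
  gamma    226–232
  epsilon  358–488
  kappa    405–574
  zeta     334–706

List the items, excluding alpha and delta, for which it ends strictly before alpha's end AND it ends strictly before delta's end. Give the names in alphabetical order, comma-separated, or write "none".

beta

Conditions: its end is strictly before alpha's end (X.end < 574) AND its end is strictly before delta's end (X.end < 182).
beta: end 168 < 574? ✓; end 168 < 182? ✓ → yes.
epsilon: end 488 < 574? ✓; end 488 < 182? ✗ → no.
eta: end 404 < 574? ✓; end 404 < 182? ✗ → no.
gamma: end 232 < 574? ✓; end 232 < 182? ✗ → no.
kappa: end 574 < 574? ✗; end 574 < 182? ✗ → no.
mu: end 587 < 574? ✗; end 587 < 182? ✗ → no.
zeta: end 706 < 574? ✗; end 706 < 182? ✗ → no.
Result: beta.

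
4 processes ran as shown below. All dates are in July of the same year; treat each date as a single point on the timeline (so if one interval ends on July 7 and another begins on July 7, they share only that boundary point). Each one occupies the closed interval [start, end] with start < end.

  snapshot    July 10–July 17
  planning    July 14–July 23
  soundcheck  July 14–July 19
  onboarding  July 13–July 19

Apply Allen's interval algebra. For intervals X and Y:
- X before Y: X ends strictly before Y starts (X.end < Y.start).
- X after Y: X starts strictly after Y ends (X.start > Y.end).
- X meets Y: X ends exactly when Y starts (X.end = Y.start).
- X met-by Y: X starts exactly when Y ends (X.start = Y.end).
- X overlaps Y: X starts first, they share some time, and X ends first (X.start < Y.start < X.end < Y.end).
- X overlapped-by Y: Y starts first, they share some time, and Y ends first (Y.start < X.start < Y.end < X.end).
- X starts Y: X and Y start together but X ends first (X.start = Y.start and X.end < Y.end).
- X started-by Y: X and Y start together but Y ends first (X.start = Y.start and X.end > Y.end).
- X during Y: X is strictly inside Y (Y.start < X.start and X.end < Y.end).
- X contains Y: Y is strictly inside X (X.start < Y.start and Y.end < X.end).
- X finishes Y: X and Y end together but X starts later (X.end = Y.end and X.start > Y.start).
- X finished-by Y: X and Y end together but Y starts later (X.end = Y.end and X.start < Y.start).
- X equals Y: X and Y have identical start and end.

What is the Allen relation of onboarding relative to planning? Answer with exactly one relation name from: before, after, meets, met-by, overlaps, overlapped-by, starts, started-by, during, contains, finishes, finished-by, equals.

overlaps

onboarding = [July 13, July 19]; planning = [July 14, July 23].
Compare endpoints: onboarding.start < planning.start, onboarding.start < planning.end, onboarding.end > planning.start, onboarding.end < planning.end.
That pattern is 'overlaps'.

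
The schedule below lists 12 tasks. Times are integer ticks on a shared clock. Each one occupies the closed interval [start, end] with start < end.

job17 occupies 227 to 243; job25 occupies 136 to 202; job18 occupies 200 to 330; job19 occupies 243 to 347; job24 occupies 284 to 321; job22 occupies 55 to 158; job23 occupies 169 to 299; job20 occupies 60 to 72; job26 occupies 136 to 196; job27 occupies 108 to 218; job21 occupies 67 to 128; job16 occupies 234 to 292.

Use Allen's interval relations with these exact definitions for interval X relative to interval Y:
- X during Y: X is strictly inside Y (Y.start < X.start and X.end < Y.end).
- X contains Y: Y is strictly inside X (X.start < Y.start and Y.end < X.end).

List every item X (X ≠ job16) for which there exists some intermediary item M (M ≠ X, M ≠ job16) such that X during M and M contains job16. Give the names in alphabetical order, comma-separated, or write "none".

job17, job24

Target job16 = [234, 292].
Intermediaries M with M contains job16: job18, job23.
Via job18 — items with X during job18: job17, job24.
Via job23 — items with X during job23: job17.
Union: job17, job24.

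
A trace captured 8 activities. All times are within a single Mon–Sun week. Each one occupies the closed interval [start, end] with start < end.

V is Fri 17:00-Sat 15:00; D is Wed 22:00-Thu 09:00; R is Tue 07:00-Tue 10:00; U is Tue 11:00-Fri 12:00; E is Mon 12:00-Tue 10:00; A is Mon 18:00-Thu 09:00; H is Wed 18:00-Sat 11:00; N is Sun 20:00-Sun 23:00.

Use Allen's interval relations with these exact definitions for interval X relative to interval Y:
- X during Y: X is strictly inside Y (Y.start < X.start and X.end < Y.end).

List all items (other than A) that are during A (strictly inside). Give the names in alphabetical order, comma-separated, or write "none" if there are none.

R

Target A = [Mon 18:00, Thu 09:00].
D [Wed 22:00, Thu 09:00] → finishes → no.
E [Mon 12:00, Tue 10:00] → overlaps → no.
H [Wed 18:00, Sat 11:00] → overlapped-by → no.
N [Sun 20:00, Sun 23:00] → after → no.
R [Tue 07:00, Tue 10:00] → during → yes.
U [Tue 11:00, Fri 12:00] → overlapped-by → no.
V [Fri 17:00, Sat 15:00] → after → no.
Result: R.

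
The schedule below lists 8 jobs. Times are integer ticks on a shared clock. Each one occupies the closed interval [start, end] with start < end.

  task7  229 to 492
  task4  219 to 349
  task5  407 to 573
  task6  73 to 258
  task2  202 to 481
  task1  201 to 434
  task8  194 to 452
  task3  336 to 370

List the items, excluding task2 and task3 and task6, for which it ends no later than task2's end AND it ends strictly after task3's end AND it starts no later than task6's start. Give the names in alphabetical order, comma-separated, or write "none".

Conditions: its end is no later than task2's end (X.end <= 481) AND its end is strictly after task3's end (X.end > 370) AND its start is no later than task6's start (X.start <= 73).
task1: end 434 <= 481? ✓; end 434 > 370? ✓; start 201 <= 73? ✗ → no.
task4: end 349 <= 481? ✓; end 349 > 370? ✗; start 219 <= 73? ✗ → no.
task5: end 573 <= 481? ✗; end 573 > 370? ✓; start 407 <= 73? ✗ → no.
task7: end 492 <= 481? ✗; end 492 > 370? ✓; start 229 <= 73? ✗ → no.
task8: end 452 <= 481? ✓; end 452 > 370? ✓; start 194 <= 73? ✗ → no.
Result: none.

none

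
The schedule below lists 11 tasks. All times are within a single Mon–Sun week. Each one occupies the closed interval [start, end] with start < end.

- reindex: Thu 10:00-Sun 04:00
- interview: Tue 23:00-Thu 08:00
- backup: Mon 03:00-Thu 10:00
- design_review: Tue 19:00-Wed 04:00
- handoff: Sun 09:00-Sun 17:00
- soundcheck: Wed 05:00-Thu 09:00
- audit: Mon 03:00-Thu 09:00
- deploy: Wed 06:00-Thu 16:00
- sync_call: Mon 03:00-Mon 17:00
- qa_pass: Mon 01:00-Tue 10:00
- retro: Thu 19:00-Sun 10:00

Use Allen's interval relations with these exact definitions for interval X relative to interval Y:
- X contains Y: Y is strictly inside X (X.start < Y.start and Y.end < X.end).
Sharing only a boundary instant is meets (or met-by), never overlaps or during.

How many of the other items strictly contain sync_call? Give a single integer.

1

Target sync_call = [Mon 03:00, Mon 17:00].
audit [Mon 03:00, Thu 09:00] → started-by → no.
backup [Mon 03:00, Thu 10:00] → started-by → no.
deploy [Wed 06:00, Thu 16:00] → after → no.
design_review [Tue 19:00, Wed 04:00] → after → no.
handoff [Sun 09:00, Sun 17:00] → after → no.
interview [Tue 23:00, Thu 08:00] → after → no.
qa_pass [Mon 01:00, Tue 10:00] → contains → counts.
reindex [Thu 10:00, Sun 04:00] → after → no.
retro [Thu 19:00, Sun 10:00] → after → no.
soundcheck [Wed 05:00, Thu 09:00] → after → no.
Total: 1.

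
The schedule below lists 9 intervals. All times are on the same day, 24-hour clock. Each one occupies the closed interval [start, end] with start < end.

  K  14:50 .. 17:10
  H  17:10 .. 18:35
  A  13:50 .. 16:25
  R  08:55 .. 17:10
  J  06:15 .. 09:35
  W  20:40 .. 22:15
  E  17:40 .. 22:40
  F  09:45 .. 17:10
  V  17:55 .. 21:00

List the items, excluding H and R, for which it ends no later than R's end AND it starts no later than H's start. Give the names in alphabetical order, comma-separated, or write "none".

A, F, J, K

Conditions: its end is no later than R's end (X.end <= 17:10) AND its start is no later than H's start (X.start <= 17:10).
A: end 16:25 <= 17:10? ✓; start 13:50 <= 17:10? ✓ → yes.
E: end 22:40 <= 17:10? ✗; start 17:40 <= 17:10? ✗ → no.
F: end 17:10 <= 17:10? ✓; start 09:45 <= 17:10? ✓ → yes.
J: end 09:35 <= 17:10? ✓; start 06:15 <= 17:10? ✓ → yes.
K: end 17:10 <= 17:10? ✓; start 14:50 <= 17:10? ✓ → yes.
V: end 21:00 <= 17:10? ✗; start 17:55 <= 17:10? ✗ → no.
W: end 22:15 <= 17:10? ✗; start 20:40 <= 17:10? ✗ → no.
Result: A, F, J, K.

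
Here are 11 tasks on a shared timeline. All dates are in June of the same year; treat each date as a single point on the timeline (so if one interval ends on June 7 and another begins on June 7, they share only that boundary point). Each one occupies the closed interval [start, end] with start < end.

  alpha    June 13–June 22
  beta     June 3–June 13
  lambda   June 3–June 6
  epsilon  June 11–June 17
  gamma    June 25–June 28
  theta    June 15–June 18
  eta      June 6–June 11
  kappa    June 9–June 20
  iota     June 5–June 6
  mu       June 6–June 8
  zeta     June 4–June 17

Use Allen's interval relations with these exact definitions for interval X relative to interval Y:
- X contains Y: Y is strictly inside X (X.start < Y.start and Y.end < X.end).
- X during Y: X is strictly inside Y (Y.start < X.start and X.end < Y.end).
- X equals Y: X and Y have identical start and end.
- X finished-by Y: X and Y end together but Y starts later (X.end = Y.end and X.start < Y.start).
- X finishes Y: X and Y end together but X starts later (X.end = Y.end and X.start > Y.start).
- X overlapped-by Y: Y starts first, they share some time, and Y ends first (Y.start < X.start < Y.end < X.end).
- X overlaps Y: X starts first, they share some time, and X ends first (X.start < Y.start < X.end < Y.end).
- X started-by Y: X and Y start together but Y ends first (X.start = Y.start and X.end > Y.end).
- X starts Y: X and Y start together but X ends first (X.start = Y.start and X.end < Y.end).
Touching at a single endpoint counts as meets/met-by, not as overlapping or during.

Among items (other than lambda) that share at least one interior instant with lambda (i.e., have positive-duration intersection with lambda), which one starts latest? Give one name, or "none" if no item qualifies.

iota

Target lambda = [June 3, June 6].
alpha [June 13, June 22] → after → excluded.
beta [June 3, June 13] → started-by → candidate.
epsilon [June 11, June 17] → after → excluded.
eta [June 6, June 11] → met-by → excluded.
gamma [June 25, June 28] → after → excluded.
iota [June 5, June 6] → finishes → candidate.
kappa [June 9, June 20] → after → excluded.
mu [June 6, June 8] → met-by → excluded.
theta [June 15, June 18] → after → excluded.
zeta [June 4, June 17] → overlapped-by → candidate.
Among candidates, latest start is June 5 → iota.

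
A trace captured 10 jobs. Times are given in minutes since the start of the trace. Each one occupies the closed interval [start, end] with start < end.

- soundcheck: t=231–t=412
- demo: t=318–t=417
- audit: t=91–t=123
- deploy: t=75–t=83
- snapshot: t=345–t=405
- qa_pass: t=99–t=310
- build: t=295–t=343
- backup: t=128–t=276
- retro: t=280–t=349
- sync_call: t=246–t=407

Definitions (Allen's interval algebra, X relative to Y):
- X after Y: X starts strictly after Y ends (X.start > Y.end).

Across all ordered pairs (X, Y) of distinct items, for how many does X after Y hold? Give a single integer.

Checking all 90 ordered pairs for relation 'after'; matching pairs in alphabetical order:
(audit, deploy): audit after deploy ✓
(backup, audit): backup after audit ✓
(backup, deploy): backup after deploy ✓
(build, audit): build after audit ✓
(build, backup): build after backup ✓
(build, deploy): build after deploy ✓
(demo, audit): demo after audit ✓
(demo, backup): demo after backup ✓
(demo, deploy): demo after deploy ✓
(demo, qa_pass): demo after qa_pass ✓
(qa_pass, deploy): qa_pass after deploy ✓
(retro, audit): retro after audit ✓
(retro, backup): retro after backup ✓
(retro, deploy): retro after deploy ✓
(snapshot, audit): snapshot after audit ✓
(snapshot, backup): snapshot after backup ✓
(snapshot, build): snapshot after build ✓
(snapshot, deploy): snapshot after deploy ✓
(snapshot, qa_pass): snapshot after qa_pass ✓
(soundcheck, audit): soundcheck after audit ✓
(soundcheck, deploy): soundcheck after deploy ✓
(sync_call, audit): sync_call after audit ✓
(sync_call, deploy): sync_call after deploy ✓
Count: 23.

23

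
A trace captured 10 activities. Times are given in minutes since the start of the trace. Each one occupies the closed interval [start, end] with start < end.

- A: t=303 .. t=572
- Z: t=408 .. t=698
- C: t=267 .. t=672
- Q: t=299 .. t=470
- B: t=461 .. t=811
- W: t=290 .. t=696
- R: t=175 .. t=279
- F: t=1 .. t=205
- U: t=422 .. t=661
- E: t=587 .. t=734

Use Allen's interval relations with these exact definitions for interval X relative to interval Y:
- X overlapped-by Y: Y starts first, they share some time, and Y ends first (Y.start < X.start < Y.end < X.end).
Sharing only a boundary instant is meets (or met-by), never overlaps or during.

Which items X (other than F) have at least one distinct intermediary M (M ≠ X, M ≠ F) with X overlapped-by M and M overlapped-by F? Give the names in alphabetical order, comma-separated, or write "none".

Target F = [t=1, t=205].
Intermediaries M with M overlapped-by F: R.
Via R — items with X overlapped-by R: C.
Union: C.

C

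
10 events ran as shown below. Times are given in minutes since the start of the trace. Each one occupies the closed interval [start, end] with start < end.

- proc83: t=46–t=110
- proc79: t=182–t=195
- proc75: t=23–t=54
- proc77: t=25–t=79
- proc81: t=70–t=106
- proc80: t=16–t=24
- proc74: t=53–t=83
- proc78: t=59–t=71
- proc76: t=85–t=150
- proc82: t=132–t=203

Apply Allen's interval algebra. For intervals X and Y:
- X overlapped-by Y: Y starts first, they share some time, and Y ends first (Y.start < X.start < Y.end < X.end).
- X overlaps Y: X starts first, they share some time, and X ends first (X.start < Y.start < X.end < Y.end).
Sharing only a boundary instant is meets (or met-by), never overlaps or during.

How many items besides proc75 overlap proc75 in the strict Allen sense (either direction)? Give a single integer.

Target proc75 = [t=23, t=54].
proc74 [t=53, t=83] → overlapped-by → counts.
proc76 [t=85, t=150] → after → no.
proc77 [t=25, t=79] → overlapped-by → counts.
proc78 [t=59, t=71] → after → no.
proc79 [t=182, t=195] → after → no.
proc80 [t=16, t=24] → overlaps → counts.
proc81 [t=70, t=106] → after → no.
proc82 [t=132, t=203] → after → no.
proc83 [t=46, t=110] → overlapped-by → counts.
Total: 4.

4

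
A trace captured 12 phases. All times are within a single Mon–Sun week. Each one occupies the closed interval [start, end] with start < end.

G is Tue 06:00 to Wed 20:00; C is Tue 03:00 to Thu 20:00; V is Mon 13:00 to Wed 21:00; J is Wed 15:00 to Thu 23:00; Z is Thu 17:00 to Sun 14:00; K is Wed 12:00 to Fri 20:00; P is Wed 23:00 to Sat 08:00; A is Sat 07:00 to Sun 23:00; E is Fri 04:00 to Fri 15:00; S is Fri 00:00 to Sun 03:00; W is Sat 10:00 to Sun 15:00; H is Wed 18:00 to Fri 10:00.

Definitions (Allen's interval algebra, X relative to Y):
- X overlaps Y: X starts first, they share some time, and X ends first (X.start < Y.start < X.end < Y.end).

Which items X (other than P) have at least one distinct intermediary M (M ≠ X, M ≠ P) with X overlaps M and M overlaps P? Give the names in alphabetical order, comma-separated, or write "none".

C, G, J, V

Target P = [Wed 23:00, Sat 08:00].
Intermediaries M with M overlaps P: C, H, J, K.
Via C — items with X overlaps C: V.
Via H — items with X overlaps H: C, G, J, V.
Via J — items with X overlaps J: C, G, V.
Via K — items with X overlaps K: C, G, V.
Union: C, G, J, V.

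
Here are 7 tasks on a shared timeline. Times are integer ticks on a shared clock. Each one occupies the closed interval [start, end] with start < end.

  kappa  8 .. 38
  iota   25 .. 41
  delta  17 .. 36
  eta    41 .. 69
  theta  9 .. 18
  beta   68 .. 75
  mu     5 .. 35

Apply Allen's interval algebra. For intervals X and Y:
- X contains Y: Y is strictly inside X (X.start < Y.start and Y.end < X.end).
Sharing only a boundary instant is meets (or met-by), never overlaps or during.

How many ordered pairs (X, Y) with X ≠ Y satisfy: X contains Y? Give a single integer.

3

Checking all 42 ordered pairs for relation 'contains'; matching pairs in alphabetical order:
(kappa, delta): kappa contains delta ✓
(kappa, theta): kappa contains theta ✓
(mu, theta): mu contains theta ✓
Count: 3.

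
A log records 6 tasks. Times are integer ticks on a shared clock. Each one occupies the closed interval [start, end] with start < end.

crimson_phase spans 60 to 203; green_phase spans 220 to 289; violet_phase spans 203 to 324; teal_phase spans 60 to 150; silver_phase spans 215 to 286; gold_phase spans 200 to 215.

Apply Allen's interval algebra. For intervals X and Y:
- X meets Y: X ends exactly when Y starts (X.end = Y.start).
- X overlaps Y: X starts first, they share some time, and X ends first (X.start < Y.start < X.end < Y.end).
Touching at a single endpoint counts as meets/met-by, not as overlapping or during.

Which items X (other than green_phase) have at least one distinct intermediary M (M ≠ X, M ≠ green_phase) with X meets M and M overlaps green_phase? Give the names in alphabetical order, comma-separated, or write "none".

Target green_phase = [220, 289].
Intermediaries M with M overlaps green_phase: silver_phase.
Via silver_phase — items with X meets silver_phase: gold_phase.
Union: gold_phase.

gold_phase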